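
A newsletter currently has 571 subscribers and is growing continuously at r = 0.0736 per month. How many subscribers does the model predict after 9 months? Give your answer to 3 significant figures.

P(9) = 571 · e^(0.0736·9) = 571 · e^(0.6624)
= 571 · 1.93944 ≈ 1107.42

≈ 1,110 subscribers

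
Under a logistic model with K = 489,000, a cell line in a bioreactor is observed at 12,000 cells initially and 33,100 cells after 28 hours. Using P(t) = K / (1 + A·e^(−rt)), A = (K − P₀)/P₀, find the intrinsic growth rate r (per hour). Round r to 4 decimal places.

A = (489000 − 12000)/12000 = 39.75
33100 = 489000/(1 + 39.75·e^(−r·28)) → e^(−28r) = (14.77341 − 1)/39.75 = 0.346501
r = −ln(0.346501)/28 = 1.05987/28

r ≈ 0.0379 per hour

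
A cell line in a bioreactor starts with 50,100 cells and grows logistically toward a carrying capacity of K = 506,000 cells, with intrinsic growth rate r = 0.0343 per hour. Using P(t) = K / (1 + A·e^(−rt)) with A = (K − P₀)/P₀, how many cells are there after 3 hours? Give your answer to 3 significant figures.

A = (506000 − 50100)/50100 = 9.0998
P(3) = 506000 / (1 + 9.0998·e^(−0.0343·3)) = 506000 / (1 + 9.0998·0.902217)
= 506000 / 9.21 ≈ 54940.3

≈ 54,900 cells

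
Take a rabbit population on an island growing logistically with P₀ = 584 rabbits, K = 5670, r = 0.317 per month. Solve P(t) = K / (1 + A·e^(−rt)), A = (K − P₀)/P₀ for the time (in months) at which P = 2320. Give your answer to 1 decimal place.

t ≈ 5.7 months

A = (5670 − 584)/584 = 8.7089
2320 = 5670/(1 + 8.7089·e^(−0.317t)) → 1 + 8.7089·e^(−0.317t) = 2.44397
e^(−0.317t) = 0.165803 → t = ln(6.03124)/0.317 = 1.79695/0.317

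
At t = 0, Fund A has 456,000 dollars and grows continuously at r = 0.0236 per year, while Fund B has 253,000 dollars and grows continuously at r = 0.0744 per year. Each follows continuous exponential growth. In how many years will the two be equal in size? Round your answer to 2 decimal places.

456000·e^(0.0236t) = 253000·e^(0.0744t)
456000/253000 = e^((0.0744 − 0.0236)t) → ln(1.80237) = 0.0508·t
t = 0.5891 / 0.0508

t ≈ 11.60 years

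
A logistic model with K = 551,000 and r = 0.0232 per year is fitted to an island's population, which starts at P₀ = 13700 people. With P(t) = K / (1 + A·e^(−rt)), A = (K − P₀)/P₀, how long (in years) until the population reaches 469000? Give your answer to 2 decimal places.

t ≈ 233.32 years

A = (551000 − 13700)/13700 = 39.21898
469000 = 551000/(1 + 39.21898·e^(−0.0232t)) → 1 + 39.21898·e^(−0.0232t) = 1.17484
e^(−0.0232t) = 0.004458 → t = ln(224.31342)/0.0232 = 5.41304/0.0232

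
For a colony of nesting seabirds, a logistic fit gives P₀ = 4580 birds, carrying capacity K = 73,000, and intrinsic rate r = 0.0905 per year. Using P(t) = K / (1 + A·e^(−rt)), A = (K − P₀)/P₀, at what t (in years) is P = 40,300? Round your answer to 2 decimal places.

A = (73000 − 4580)/4580 = 14.93886
40300 = 73000/(1 + 14.93886·e^(−0.0905t)) → 1 + 14.93886·e^(−0.0905t) = 1.81141
e^(−0.0905t) = 0.054316 → t = ln(18.41089)/0.0905 = 2.91294/0.0905

t ≈ 32.19 years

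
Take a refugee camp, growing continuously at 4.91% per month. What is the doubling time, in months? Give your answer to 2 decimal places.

doubling time = ln(2) / |r| = 0.69315 / 0.0491

doubling time ≈ 14.12 months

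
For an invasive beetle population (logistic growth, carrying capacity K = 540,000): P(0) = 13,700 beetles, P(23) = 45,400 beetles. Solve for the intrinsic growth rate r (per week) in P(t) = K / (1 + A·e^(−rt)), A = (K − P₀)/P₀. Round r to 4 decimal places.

A = (540000 − 13700)/13700 = 38.41606
45400 = 540000/(1 + 38.41606·e^(−r·23)) → e^(−23r) = (11.89427 − 1)/38.41606 = 0.283586
r = −ln(0.283586)/23 = 1.26024/23

r ≈ 0.0548 per week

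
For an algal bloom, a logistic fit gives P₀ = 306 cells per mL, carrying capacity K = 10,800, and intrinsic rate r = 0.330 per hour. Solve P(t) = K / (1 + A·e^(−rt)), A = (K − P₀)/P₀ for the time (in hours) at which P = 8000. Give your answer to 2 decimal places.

A = (10800 − 306)/306 = 34.29412
8000 = 10800/(1 + 34.29412·e^(−0.33t)) → 1 + 34.29412·e^(−0.33t) = 1.35
e^(−0.33t) = 0.010206 → t = ln(97.98319)/0.33 = 4.5848/0.33

t ≈ 13.89 hours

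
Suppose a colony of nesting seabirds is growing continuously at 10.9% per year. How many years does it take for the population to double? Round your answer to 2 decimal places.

doubling time = ln(2) / |r| = 0.69315 / 0.109

doubling time ≈ 6.36 years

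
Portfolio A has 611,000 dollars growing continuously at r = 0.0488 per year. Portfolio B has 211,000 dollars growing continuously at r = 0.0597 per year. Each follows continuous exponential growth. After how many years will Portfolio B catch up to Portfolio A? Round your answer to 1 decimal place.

611000·e^(0.0488t) = 211000·e^(0.0597t)
611000/211000 = e^((0.0597 − 0.0488)t) → ln(2.89573) = 0.0109·t
t = 1.06324 / 0.0109

t ≈ 97.5 years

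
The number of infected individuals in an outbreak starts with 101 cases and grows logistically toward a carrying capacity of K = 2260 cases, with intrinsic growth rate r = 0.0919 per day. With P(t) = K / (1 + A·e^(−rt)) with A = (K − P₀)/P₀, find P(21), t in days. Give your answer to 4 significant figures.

≈ 550.8 cases

A = (2260 − 101)/101 = 21.37624
P(21) = 2260 / (1 + 21.37624·e^(−0.0919·21)) = 2260 / (1 + 21.37624·0.145163)
= 2260 / 4.10303 ≈ 550.81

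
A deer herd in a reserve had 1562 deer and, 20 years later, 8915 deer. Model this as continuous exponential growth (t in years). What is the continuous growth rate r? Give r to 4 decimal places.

r ≈ 0.0871 per year

8915 = 1562 · e^(r·20)
e^(20r) = 8915/1562 = 5.70743
r = ln(5.70743) / 20 = 1.74177 / 20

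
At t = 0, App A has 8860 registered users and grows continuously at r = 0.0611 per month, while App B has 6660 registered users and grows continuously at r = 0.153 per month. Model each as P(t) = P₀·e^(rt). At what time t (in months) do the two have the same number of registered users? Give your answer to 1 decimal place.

t ≈ 3.1 months

8860·e^(0.0611t) = 6660·e^(0.153t)
8860/6660 = e^((0.153 − 0.0611)t) → ln(1.33033) = 0.0919·t
t = 0.28543 / 0.0919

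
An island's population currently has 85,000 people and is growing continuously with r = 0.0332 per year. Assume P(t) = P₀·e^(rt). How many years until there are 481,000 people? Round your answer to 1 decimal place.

t ≈ 52.2 years

481000 = 85000 · e^(0.0332·t)
t = ln(481000/85000) / 0.0332 = ln(5.65882) / 0.0332 = 1.73322 / 0.0332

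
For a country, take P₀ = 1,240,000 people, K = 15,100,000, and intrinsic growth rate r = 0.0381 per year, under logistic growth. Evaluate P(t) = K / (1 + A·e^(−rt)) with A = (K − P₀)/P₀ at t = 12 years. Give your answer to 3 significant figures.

≈ 1,870,000 people

A = (15100000 − 1240000)/1240000 = 11.17742
P(12) = 15100000 / (1 + 11.17742·e^(−0.0381·12)) = 15100000 / (1 + 11.17742·0.633054)
= 15100000 / 8.07591 ≈ 1869759.06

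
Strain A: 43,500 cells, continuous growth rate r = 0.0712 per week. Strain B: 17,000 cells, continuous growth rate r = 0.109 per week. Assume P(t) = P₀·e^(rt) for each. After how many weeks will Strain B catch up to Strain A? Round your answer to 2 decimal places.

43500·e^(0.0712t) = 17000·e^(0.109t)
43500/17000 = e^((0.109 − 0.0712)t) → ln(2.55882) = 0.0378·t
t = 0.93955 / 0.0378

t ≈ 24.86 weeks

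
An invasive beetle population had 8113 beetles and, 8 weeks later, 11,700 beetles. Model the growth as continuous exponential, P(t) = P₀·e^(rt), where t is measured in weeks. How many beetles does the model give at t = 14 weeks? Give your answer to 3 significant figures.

≈ 15,400 beetles

r = ln(11700/8113) / 8 ≈ 0.045765 per week
P(14) = 8113 · e^(0.045765·14) = 8113 · 1.89783 ≈ 15397.11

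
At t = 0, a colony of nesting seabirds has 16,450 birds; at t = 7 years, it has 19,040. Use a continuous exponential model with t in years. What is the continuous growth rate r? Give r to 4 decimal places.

19040 = 16450 · e^(r·7)
e^(7r) = 19040/16450 = 1.15745
r = ln(1.15745) / 7 = 0.14622 / 7

r ≈ 0.0209 per year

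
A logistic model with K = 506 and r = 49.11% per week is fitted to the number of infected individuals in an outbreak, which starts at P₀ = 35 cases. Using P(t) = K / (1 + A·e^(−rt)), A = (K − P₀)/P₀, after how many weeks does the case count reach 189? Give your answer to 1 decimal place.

t ≈ 4.2 weeks

A = (506 − 35)/35 = 13.45714
189 = 506/(1 + 13.45714·e^(−0.4911t)) → 1 + 13.45714·e^(−0.4911t) = 2.67725
e^(−0.4911t) = 0.124636 → t = ln(8.02334)/0.4911 = 2.08236/0.4911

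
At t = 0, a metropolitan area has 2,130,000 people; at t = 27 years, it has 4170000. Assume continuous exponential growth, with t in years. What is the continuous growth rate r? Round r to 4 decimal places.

r ≈ 0.0249 per year

4170000 = 2130000 · e^(r·27)
e^(27r) = 4170000/2130000 = 1.95775
r = ln(1.95775) / 27 = 0.67179 / 27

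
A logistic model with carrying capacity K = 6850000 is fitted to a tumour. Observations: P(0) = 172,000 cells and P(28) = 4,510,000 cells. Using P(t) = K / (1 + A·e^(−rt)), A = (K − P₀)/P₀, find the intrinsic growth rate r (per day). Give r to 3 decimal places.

A = (6850000 − 172000)/172000 = 38.82558
4510000 = 6850000/(1 + 38.82558·e^(−r·28)) → e^(−28r) = (1.51885 − 1)/38.82558 = 0.013364
r = −ln(0.013364)/28 = 4.31523/28

r ≈ 0.154 per day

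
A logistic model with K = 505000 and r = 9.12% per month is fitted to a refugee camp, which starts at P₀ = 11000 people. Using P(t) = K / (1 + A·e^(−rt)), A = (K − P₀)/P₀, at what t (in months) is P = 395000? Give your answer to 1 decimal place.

t ≈ 55.7 months

A = (505000 − 11000)/11000 = 44.90909
395000 = 505000/(1 + 44.90909·e^(−0.0912t)) → 1 + 44.90909·e^(−0.0912t) = 1.27848
e^(−0.0912t) = 0.006201 → t = ln(161.26446)/0.0912 = 5.08305/0.0912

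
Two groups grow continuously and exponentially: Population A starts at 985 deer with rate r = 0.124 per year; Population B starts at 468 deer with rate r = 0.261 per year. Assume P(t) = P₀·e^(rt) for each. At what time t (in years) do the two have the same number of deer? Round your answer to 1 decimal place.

t ≈ 5.4 years

985·e^(0.124t) = 468·e^(0.261t)
985/468 = e^((0.261 − 0.124)t) → ln(2.1047) = 0.137·t
t = 0.74417 / 0.137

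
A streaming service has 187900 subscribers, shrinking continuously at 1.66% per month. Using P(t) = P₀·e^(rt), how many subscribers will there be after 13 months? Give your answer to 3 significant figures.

≈ 151,000 subscribers

P(13) = 187900 · e^(-0.0166·13) = 187900 · e^(-0.2158)
= 187900 · 0.8059 ≈ 151427.95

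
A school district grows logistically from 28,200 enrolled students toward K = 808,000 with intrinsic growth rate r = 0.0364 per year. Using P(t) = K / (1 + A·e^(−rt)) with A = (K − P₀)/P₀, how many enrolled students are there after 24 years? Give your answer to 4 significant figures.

A = (808000 − 28200)/28200 = 27.65248
P(24) = 808000 / (1 + 27.65248·e^(−0.0364·24)) = 808000 / (1 + 27.65248·0.417446)
= 808000 / 12.54342 ≈ 64416.25

≈ 64,420 enrolled students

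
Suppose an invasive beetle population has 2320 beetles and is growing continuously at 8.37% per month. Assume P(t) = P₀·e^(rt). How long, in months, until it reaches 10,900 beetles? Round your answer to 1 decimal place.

t ≈ 18.5 months

10900 = 2320 · e^(0.0837·t)
t = ln(10900/2320) / 0.0837 = ln(4.69828) / 0.0837 = 1.5472 / 0.0837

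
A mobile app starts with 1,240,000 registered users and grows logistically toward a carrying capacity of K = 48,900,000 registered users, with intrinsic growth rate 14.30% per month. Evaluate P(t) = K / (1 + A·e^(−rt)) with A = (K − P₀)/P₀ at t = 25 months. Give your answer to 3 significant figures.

≈ 23,500,000 registered users

A = (48900000 − 1240000)/1240000 = 38.43548
P(25) = 48900000 / (1 + 38.43548·e^(−0.143·25)) = 48900000 / (1 + 38.43548·0.028015)
= 48900000 / 2.07679 ≈ 23545993.43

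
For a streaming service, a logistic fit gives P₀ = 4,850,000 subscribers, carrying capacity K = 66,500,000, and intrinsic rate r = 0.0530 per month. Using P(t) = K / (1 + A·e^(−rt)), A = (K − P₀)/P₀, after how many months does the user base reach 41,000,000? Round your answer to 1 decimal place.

A = (66500000 − 4850000)/4850000 = 12.71134
41000000 = 66500000/(1 + 12.71134·e^(−0.053t)) → 1 + 12.71134·e^(−0.053t) = 1.62195
e^(−0.053t) = 0.048929 → t = ln(20.43784)/0.053 = 3.01739/0.053

t ≈ 56.9 months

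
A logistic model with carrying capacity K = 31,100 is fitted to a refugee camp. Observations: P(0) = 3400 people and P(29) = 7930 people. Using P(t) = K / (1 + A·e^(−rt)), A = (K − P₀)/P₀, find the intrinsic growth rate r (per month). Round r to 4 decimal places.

r ≈ 0.0354 per month

A = (31100 − 3400)/3400 = 8.14706
7930 = 31100/(1 + 8.14706·e^(−r·29)) → e^(−29r) = (3.92182 − 1)/8.14706 = 0.358634
r = −ln(0.358634)/29 = 1.02545/29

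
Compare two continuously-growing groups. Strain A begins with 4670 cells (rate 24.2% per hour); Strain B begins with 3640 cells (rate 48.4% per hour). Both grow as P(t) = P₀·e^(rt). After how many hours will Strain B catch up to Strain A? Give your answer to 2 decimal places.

t ≈ 1.03 hours

4670·e^(0.242t) = 3640·e^(0.484t)
4670/3640 = e^((0.484 − 0.242)t) → ln(1.28297) = 0.242·t
t = 0.24918 / 0.242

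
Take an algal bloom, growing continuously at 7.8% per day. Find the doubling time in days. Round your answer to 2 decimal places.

doubling time = ln(2) / |r| = 0.69315 / 0.078

doubling time ≈ 8.89 days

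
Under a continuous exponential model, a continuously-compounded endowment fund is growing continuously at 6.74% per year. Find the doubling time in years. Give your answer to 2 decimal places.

doubling time ≈ 10.28 years

doubling time = ln(2) / |r| = 0.69315 / 0.0674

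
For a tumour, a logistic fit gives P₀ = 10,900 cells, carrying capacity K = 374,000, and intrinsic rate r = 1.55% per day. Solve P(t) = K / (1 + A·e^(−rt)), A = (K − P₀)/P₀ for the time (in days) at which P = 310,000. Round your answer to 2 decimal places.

t ≈ 327.97 days

A = (374000 − 10900)/10900 = 33.31193
310000 = 374000/(1 + 33.31193·e^(−0.0155t)) → 1 + 33.31193·e^(−0.0155t) = 1.20645
e^(−0.0155t) = 0.006198 → t = ln(161.35464)/0.0155 = 5.0836/0.0155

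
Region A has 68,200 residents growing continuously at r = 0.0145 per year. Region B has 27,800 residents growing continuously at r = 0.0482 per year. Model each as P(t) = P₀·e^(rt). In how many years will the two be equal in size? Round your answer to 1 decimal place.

t ≈ 26.6 years

68200·e^(0.0145t) = 27800·e^(0.0482t)
68200/27800 = e^((0.0482 − 0.0145)t) → ln(2.45324) = 0.0337·t
t = 0.89741 / 0.0337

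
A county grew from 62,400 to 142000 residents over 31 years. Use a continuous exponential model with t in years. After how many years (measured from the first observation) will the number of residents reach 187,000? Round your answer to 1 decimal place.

t ≈ 41.4 years

r = ln(142000/62400) / 31 ≈ 0.026525 per year
t = ln(187000/62400) / r = 1.09754 / 0.026525 ≈ 41.378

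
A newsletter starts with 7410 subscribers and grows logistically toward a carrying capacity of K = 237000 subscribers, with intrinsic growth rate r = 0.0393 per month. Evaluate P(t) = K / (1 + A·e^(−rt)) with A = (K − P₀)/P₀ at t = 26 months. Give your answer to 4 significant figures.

A = (237000 − 7410)/7410 = 30.98381
P(26) = 237000 / (1 + 30.98381·e^(−0.0393·26)) = 237000 / (1 + 30.98381·0.359946)
= 237000 / 12.15251 ≈ 19502.14

≈ 19,500 subscribers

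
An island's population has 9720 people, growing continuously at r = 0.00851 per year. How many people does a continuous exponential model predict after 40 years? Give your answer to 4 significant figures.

P(40) = 9720 · e^(0.00851·40) = 9720 · e^(0.3404)
= 9720 · 1.40551 ≈ 13661.55

≈ 13,660 people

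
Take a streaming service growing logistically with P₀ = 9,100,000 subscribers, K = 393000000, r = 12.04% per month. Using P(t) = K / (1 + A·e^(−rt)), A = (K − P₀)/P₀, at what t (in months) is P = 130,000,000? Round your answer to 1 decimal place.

A = (393000000 − 9100000)/9100000 = 42.18681
130000000 = 393000000/(1 + 42.18681·e^(−0.1204t)) → 1 + 42.18681·e^(−0.1204t) = 3.02308
e^(−0.1204t) = 0.047955 → t = ln(20.8528)/0.1204 = 3.03749/0.1204

t ≈ 25.2 months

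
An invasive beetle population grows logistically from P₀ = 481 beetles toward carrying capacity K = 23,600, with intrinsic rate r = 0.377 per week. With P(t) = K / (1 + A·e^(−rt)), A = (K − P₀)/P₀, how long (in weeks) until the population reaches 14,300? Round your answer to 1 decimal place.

t ≈ 11.4 weeks

A = (23600 − 481)/481 = 48.06445
14300 = 23600/(1 + 48.06445·e^(−0.377t)) → 1 + 48.06445·e^(−0.377t) = 1.65035
e^(−0.377t) = 0.013531 → t = ln(73.90555)/0.377 = 4.30279/0.377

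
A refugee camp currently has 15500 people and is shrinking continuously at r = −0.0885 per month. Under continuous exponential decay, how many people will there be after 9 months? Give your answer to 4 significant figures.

≈ 6,989 people

P(9) = 15500 · e^(-0.0885·9) = 15500 · e^(-0.7965)
= 15500 · 0.4509 ≈ 6989.02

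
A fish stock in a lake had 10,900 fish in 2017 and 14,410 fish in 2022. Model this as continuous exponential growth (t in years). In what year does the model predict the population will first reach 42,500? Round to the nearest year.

year 2041

r = ln(14410/10900) / 5 = 0.27916/5 ≈ 0.055832 per year
t = ln(42500/10900) / r = 1.36074/0.055832 ≈ 24.37 years after 2017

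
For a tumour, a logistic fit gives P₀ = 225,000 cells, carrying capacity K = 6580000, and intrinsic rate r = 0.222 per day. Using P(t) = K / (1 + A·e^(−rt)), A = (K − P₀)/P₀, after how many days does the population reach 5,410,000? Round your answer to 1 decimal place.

t ≈ 21.9 days

A = (6580000 − 225000)/225000 = 28.24444
5410000 = 6580000/(1 + 28.24444·e^(−0.222t)) → 1 + 28.24444·e^(−0.222t) = 1.21627
e^(−0.222t) = 0.007657 → t = ln(130.60038)/0.222 = 4.87214/0.222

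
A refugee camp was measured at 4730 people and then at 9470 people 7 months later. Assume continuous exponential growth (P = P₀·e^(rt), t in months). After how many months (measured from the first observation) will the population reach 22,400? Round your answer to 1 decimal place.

r = ln(9470/4730) / 7 ≈ 0.099172 per month
t = ln(22400/4730) / r = 1.55514 / 0.099172 ≈ 15.681

t ≈ 15.7 months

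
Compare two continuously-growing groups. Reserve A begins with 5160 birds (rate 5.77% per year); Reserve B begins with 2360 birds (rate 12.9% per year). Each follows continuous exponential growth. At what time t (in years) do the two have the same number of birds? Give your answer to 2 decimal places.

5160·e^(0.0577t) = 2360·e^(0.129t)
5160/2360 = e^((0.129 − 0.0577)t) → ln(2.18644) = 0.0713·t
t = 0.78227 / 0.0713

t ≈ 10.97 years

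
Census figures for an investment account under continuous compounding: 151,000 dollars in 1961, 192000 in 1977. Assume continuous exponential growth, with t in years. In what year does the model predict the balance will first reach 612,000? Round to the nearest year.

r = ln(192000/151000) / 16 = 0.24022/16 ≈ 0.015013 per year
t = ln(612000/151000) / r = 1.39945/0.015013 ≈ 93.21 years after 1961

year 2054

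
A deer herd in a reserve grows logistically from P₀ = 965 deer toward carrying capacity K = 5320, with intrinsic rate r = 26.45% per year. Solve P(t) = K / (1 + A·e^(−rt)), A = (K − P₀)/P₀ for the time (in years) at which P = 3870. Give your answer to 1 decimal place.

t ≈ 9.4 years

A = (5320 − 965)/965 = 4.51295
3870 = 5320/(1 + 4.51295·e^(−0.2645t)) → 1 + 4.51295·e^(−0.2645t) = 1.37468
e^(−0.2645t) = 0.083023 → t = ln(12.04492)/0.2645 = 2.48864/0.2645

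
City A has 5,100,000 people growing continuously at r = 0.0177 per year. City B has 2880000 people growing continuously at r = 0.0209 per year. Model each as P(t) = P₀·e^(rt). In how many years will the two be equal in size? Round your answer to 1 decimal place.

5100000·e^(0.0177t) = 2880000·e^(0.0209t)
5100000/2880000 = e^((0.0209 − 0.0177)t) → ln(1.77083) = 0.0032·t
t = 0.57145 / 0.0032

t ≈ 178.6 years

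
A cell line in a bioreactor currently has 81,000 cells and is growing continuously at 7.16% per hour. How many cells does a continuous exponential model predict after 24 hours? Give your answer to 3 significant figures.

≈ 452,000 cells

P(24) = 81000 · e^(0.0716·24) = 81000 · e^(1.7184)
= 81000 · 5.5756 ≈ 451623.63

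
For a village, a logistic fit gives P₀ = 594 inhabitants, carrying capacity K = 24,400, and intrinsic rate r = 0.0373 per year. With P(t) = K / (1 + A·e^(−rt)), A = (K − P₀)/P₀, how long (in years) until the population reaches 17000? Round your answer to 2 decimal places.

A = (24400 − 594)/594 = 40.07744
17000 = 24400/(1 + 40.07744·e^(−0.0373t)) → 1 + 40.07744·e^(−0.0373t) = 1.43529
e^(−0.0373t) = 0.010861 → t = ln(92.0698)/0.0373 = 4.52255/0.0373

t ≈ 121.25 years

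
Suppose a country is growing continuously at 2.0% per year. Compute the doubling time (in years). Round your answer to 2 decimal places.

doubling time = ln(2) / |r| = 0.69315 / 0.02

doubling time ≈ 34.66 years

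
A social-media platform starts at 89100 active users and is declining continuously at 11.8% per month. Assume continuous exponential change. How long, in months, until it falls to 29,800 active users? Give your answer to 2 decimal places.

29800 = 89100 · e^(-0.118·t)
t = ln(29800/89100) / -0.118 = ln(0.33446) / -0.118 = -1.09525 / -0.118

t ≈ 9.28 months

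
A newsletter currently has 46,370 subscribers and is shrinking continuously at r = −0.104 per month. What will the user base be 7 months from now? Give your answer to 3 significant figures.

≈ 22,400 subscribers

P(7) = 46370 · e^(-0.104·7) = 46370 · e^(-0.728)
= 46370 · 0.48287 ≈ 22390.86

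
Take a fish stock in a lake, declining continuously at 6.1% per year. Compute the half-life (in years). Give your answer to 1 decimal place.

half-life = ln(2) / |r| = 0.69315 / 0.061

half-life ≈ 11.4 years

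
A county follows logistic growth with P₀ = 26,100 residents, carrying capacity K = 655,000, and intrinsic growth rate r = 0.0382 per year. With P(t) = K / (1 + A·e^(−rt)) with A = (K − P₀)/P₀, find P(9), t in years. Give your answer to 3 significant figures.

A = (655000 − 26100)/26100 = 24.09579
P(9) = 655000 / (1 + 24.09579·e^(−0.0382·9)) = 655000 / (1 + 24.09579·0.709071)
= 655000 / 18.08562 ≈ 36216.63

≈ 36,200 residents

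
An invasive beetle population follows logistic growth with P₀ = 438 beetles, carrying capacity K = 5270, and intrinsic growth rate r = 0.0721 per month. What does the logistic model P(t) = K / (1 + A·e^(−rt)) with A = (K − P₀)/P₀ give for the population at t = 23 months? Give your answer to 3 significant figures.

≈ 1,700 beetles

A = (5270 − 438)/438 = 11.03196
P(23) = 5270 / (1 + 11.03196·e^(−0.0721·23)) = 5270 / (1 + 11.03196·0.190462)
= 5270 / 3.10118 ≈ 1699.36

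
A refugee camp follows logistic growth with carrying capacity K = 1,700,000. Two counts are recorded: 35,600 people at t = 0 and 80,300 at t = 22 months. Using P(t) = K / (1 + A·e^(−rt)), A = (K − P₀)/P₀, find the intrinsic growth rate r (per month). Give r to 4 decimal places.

A = (1700000 − 35600)/35600 = 46.75281
80300 = 1700000/(1 + 46.75281·e^(−r·22)) → e^(−22r) = (21.17061 − 1)/46.75281 = 0.431431
r = −ln(0.431431)/22 = 0.84065/22

r ≈ 0.0382 per month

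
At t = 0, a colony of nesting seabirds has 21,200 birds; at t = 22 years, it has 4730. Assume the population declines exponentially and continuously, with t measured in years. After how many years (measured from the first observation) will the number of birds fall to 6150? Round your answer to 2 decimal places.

t ≈ 18.15 years

r = ln(4730/21200) / 22 ≈ -0.068185 per year
t = ln(6150/21200) / r = -1.23755 / -0.068185 ≈ 18.15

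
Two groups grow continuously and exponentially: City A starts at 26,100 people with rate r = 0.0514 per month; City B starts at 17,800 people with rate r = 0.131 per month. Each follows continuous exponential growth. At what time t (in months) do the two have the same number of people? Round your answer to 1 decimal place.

t ≈ 4.8 months

26100·e^(0.0514t) = 17800·e^(0.131t)
26100/17800 = e^((0.131 − 0.0514)t) → ln(1.46629) = 0.0796·t
t = 0.38274 / 0.0796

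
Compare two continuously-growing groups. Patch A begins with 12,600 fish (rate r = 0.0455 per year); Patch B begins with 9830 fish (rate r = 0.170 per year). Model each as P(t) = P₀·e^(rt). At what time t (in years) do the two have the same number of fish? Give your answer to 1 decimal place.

t ≈ 2.0 years

12600·e^(0.0455t) = 9830·e^(0.17t)
12600/9830 = e^((0.17 − 0.0455)t) → ln(1.28179) = 0.1245·t
t = 0.24826 / 0.1245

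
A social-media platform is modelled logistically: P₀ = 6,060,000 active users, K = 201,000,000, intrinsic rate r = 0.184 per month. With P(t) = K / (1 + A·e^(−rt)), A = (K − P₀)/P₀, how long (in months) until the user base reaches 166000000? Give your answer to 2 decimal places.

t ≈ 27.32 months

A = (201000000 − 6060000)/6060000 = 32.16832
166000000 = 201000000/(1 + 32.16832·e^(−0.184t)) → 1 + 32.16832·e^(−0.184t) = 1.21084
e^(−0.184t) = 0.006554 → t = ln(152.56973)/0.184 = 5.02762/0.184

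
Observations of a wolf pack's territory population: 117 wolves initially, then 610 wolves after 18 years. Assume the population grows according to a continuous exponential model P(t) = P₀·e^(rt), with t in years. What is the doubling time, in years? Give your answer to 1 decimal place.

r = ln(610/117) / 18 = ln(5.21368) / 18 ≈ 0.091738 per year
doubling time = ln 2 / |r| = 0.69315 / 0.091738

doubling time ≈ 7.6 years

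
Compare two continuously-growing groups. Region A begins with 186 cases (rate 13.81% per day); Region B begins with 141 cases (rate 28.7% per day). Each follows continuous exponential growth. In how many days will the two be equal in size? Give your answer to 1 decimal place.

t ≈ 1.9 days

186·e^(0.1381t) = 141·e^(0.287t)
186/141 = e^((0.287 − 0.1381)t) → ln(1.31915) = 0.1489·t
t = 0.27699 / 0.1489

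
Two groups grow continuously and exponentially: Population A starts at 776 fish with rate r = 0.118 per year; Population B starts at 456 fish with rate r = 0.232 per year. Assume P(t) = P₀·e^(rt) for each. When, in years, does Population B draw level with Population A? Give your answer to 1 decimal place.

776·e^(0.118t) = 456·e^(0.232t)
776/456 = e^((0.232 − 0.118)t) → ln(1.70175) = 0.114·t
t = 0.53166 / 0.114

t ≈ 4.7 years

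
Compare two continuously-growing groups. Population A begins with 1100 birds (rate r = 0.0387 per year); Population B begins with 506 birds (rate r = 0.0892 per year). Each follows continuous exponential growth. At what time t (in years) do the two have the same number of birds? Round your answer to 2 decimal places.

t ≈ 15.38 years

1100·e^(0.0387t) = 506·e^(0.0892t)
1100/506 = e^((0.0892 − 0.0387)t) → ln(2.17391) = 0.0505·t
t = 0.77653 / 0.0505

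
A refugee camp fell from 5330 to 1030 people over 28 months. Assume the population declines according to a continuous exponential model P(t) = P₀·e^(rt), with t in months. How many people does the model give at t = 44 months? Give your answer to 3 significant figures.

r = ln(1030/5330) / 28 ≈ -0.058707 per month
P(44) = 5330 · e^(-0.058707·44) = 5330 · 0.07554 ≈ 402.62

≈ 403 people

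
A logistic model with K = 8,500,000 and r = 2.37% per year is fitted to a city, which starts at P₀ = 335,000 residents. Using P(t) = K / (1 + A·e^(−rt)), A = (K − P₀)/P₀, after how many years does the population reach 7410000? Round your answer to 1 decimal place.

t ≈ 215.6 years

A = (8500000 − 335000)/335000 = 24.37313
7410000 = 8500000/(1 + 24.37313·e^(−0.0237t)) → 1 + 24.37313·e^(−0.0237t) = 1.1471
e^(−0.0237t) = 0.006035 → t = ln(165.69259)/0.0237 = 5.11013/0.0237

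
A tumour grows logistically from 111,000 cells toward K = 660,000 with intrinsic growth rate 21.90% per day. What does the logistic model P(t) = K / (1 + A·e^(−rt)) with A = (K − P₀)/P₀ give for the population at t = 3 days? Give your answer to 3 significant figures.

A = (660000 − 111000)/111000 = 4.94595
P(3) = 660000 / (1 + 4.94595·e^(−0.219·3)) = 660000 / (1 + 4.94595·0.518404)
= 660000 / 3.564 ≈ 185185.23

≈ 185,000 cells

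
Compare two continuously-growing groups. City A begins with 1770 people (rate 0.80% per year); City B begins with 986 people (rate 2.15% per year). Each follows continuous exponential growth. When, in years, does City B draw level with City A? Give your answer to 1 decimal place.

1770·e^(0.008t) = 986·e^(0.0215t)
1770/986 = e^((0.0215 − 0.008)t) → ln(1.79513) = 0.0135·t
t = 0.58508 / 0.0135

t ≈ 43.3 years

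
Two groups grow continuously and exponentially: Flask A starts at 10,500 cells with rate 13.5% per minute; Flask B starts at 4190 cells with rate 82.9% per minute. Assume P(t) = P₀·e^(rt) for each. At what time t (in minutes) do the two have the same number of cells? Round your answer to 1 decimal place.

t ≈ 1.3 minutes

10500·e^(0.135t) = 4190·e^(0.829t)
10500/4190 = e^((0.829 − 0.135)t) → ln(2.50597) = 0.694·t
t = 0.91867 / 0.694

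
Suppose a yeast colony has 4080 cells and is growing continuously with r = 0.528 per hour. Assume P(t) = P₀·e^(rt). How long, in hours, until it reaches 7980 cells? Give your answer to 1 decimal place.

t ≈ 1.3 hours

7980 = 4080 · e^(0.528·t)
t = ln(7980/4080) / 0.528 = ln(1.95588) / 0.528 = 0.67084 / 0.528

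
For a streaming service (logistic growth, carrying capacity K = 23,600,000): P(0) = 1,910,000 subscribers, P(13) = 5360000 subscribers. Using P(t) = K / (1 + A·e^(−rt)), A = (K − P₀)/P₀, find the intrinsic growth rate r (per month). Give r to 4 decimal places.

r ≈ 0.0927 per month

A = (23600000 − 1910000)/1910000 = 11.35602
5360000 = 23600000/(1 + 11.35602·e^(−r·13)) → e^(−13r) = (4.40299 − 1)/11.35602 = 0.299664
r = −ln(0.299664)/13 = 1.2051/13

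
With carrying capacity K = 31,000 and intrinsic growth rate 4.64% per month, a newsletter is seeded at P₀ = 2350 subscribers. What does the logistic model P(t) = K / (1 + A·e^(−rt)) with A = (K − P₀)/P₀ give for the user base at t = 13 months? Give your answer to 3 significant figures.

A = (31000 − 2350)/2350 = 12.19149
P(13) = 31000 / (1 + 12.19149·e^(−0.0464·13)) = 31000 / (1 + 12.19149·0.547058)
= 31000 / 7.66945 ≈ 4042.01

≈ 4,040 subscribers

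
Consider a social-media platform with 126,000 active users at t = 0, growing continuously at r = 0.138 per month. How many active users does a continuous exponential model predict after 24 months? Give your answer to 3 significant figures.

P(24) = 126000 · e^(0.138·24) = 126000 · e^(3.312)
= 126000 · 27.43995 ≈ 3457433.77

≈ 3,460,000 active users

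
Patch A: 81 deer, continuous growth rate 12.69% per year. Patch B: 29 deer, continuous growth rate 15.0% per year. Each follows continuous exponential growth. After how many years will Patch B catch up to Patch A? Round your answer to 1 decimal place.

81·e^(0.1269t) = 29·e^(0.15t)
81/29 = e^((0.15 − 0.1269)t) → ln(2.7931) = 0.0231·t
t = 1.02715 / 0.0231

t ≈ 44.5 years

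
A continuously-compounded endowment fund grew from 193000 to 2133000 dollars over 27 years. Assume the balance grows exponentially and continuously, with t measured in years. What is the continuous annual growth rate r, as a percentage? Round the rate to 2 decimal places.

2133000 = 193000 · e^(r·27)
e^(27r) = 2133000/193000 = 11.05181
r = ln(11.05181) / 27 = 2.40259 / 27

r ≈ 8.90% per year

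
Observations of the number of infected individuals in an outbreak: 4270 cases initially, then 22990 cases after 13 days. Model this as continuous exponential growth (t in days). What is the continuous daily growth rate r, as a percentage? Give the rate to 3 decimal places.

r ≈ 12.950% per day

22990 = 4270 · e^(r·13)
e^(13r) = 22990/4270 = 5.38407
r = ln(5.38407) / 13 = 1.68345 / 13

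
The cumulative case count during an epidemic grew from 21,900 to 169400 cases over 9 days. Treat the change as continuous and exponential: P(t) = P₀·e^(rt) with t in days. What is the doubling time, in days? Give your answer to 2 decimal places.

r = ln(169400/21900) / 9 = ln(7.73516) / 9 ≈ 0.227308 per day
doubling time = ln 2 / |r| = 0.69315 / 0.227308

doubling time ≈ 3.05 days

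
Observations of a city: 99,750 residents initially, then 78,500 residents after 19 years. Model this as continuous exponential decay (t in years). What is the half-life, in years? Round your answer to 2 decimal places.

half-life ≈ 54.97 years

r = ln(78500/99750) / 19 = ln(0.78697) / 19 ≈ -0.012609 per year
half-life = ln 2 / |r| = 0.69315 / 0.012609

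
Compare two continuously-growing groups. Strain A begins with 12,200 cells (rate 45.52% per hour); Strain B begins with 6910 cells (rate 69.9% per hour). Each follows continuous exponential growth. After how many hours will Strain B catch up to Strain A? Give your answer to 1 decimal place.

12200·e^(0.4552t) = 6910·e^(0.699t)
12200/6910 = e^((0.699 − 0.4552)t) → ln(1.76556) = 0.2438·t
t = 0.56847 / 0.2438

t ≈ 2.3 hours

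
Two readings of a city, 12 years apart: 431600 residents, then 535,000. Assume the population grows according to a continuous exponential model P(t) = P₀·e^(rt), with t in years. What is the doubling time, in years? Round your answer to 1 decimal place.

doubling time ≈ 38.7 years

r = ln(535000/431600) / 12 = ln(1.23957) / 12 ≈ 0.017897 per year
doubling time = ln 2 / |r| = 0.69315 / 0.017897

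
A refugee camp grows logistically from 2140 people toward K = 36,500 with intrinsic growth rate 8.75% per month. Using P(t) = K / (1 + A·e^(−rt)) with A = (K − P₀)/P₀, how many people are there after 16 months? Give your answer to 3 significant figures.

A = (36500 − 2140)/2140 = 16.05607
P(16) = 36500 / (1 + 16.05607·e^(−0.0875·16)) = 36500 / (1 + 16.05607·0.246597)
= 36500 / 4.95938 ≈ 7359.79

≈ 7,360 people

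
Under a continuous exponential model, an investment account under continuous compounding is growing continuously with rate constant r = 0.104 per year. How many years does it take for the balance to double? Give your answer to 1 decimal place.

doubling time ≈ 6.7 years

doubling time = ln(2) / |r| = 0.69315 / 0.104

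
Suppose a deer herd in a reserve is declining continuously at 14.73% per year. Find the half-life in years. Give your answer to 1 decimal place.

half-life ≈ 4.7 years

half-life = ln(2) / |r| = 0.69315 / 0.1473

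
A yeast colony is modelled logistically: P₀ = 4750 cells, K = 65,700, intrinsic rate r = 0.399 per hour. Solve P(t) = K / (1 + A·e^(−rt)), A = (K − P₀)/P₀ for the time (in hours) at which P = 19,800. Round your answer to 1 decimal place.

t ≈ 4.3 hours

A = (65700 − 4750)/4750 = 12.83158
19800 = 65700/(1 + 12.83158·e^(−0.399t)) → 1 + 12.83158·e^(−0.399t) = 3.31818
e^(−0.399t) = 0.180662 → t = ln(5.53519)/0.399 = 1.71113/0.399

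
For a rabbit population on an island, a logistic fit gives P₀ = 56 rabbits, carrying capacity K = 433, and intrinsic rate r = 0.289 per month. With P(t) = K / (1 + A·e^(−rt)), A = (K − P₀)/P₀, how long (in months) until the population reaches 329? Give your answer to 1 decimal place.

t ≈ 10.6 months

A = (433 − 56)/56 = 6.73214
329 = 433/(1 + 6.73214·e^(−0.289t)) → 1 + 6.73214·e^(−0.289t) = 1.31611
e^(−0.289t) = 0.046955 → t = ln(21.29688)/0.289 = 3.05856/0.289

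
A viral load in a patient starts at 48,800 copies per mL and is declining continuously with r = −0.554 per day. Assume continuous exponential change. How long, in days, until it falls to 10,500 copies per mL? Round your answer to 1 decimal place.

10500 = 48800 · e^(-0.554·t)
t = ln(10500/48800) / -0.554 = ln(0.21516) / -0.554 = -1.53636 / -0.554

t ≈ 2.8 days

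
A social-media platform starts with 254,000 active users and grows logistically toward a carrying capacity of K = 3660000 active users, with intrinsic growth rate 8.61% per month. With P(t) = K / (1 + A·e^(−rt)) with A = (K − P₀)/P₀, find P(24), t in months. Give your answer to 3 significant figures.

≈ 1,360,000 active users

A = (3660000 − 254000)/254000 = 13.40945
P(24) = 3660000 / (1 + 13.40945·e^(−0.0861·24)) = 3660000 / (1 + 13.40945·0.126641)
= 3660000 / 2.69818 ≈ 1356467.78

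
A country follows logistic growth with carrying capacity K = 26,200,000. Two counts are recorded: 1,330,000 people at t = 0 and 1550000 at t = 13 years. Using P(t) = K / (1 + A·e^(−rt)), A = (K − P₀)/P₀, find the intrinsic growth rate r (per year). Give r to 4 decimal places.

A = (26200000 − 1330000)/1330000 = 18.69925
1550000 = 26200000/(1 + 18.69925·e^(−r·13)) → e^(−13r) = (16.90323 − 1)/18.69925 = 0.850474
r = −ln(0.850474)/13 = 0.16196/13

r ≈ 0.0125 per year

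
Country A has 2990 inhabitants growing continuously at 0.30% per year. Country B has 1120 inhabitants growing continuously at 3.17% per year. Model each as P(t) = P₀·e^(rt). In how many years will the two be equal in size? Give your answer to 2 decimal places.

t ≈ 34.21 years

2990·e^(0.003t) = 1120·e^(0.0317t)
2990/1120 = e^((0.0317 − 0.003)t) → ln(2.66964) = 0.0287·t
t = 0.98194 / 0.0287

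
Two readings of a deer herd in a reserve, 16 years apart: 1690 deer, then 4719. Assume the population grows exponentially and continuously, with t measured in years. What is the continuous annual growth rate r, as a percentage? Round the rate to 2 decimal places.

r ≈ 6.42% per year

4719 = 1690 · e^(r·16)
e^(16r) = 4719/1690 = 2.79231
r = ln(2.79231) / 16 = 1.02687 / 16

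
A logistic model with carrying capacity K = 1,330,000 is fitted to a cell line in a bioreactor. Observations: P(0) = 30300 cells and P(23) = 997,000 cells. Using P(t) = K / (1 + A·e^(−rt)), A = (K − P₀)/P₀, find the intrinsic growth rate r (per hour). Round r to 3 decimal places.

r ≈ 0.211 per hour

A = (1330000 − 30300)/30300 = 42.89439
997000 = 1330000/(1 + 42.89439·e^(−r·23)) → e^(−23r) = (1.334 − 1)/42.89439 = 0.007787
r = −ln(0.007787)/23 = 4.85535/23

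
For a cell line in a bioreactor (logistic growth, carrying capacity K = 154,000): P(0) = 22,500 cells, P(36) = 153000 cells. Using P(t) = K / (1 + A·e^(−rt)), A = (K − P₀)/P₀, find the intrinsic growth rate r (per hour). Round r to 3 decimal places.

A = (154000 − 22500)/22500 = 5.84444
153000 = 154000/(1 + 5.84444·e^(−r·36)) → e^(−36r) = (1.00654 − 1)/5.84444 = 0.001118
r = −ln(0.001118)/36 = 6.79593/36

r ≈ 0.189 per hour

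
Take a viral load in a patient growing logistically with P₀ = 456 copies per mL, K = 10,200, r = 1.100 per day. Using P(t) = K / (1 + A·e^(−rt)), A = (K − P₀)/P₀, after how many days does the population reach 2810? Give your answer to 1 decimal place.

A = (10200 − 456)/456 = 21.36842
2810 = 10200/(1 + 21.36842·e^(−1.1t)) → 1 + 21.36842·e^(−1.1t) = 3.62989
e^(−1.1t) = 0.123074 → t = ln(8.1252)/1.1 = 2.09497/1.1

t ≈ 1.9 days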